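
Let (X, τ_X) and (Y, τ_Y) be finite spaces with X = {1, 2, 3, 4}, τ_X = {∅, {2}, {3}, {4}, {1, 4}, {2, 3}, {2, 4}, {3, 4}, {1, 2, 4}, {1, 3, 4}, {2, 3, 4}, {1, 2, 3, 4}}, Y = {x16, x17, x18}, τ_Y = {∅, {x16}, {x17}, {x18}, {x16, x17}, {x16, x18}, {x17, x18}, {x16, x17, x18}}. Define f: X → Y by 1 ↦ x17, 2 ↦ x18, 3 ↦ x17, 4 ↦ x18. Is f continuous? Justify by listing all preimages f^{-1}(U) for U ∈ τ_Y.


f is NOT continuous.

Compute f^{-1}(U) for each U ∈ τ_Y:
  U = ∅: f^{-1}(U) = ∅ ∈ τ_X ✓.
  U = {x16}: f^{-1}(U) = ∅ ∈ τ_X ✓.
  U = {x17}: f^{-1}(U) = {1, 3} ∉ τ_X ✗.
  U = {x18}: f^{-1}(U) = {2, 4} ∈ τ_X ✓.
  U = {x16, x17}: f^{-1}(U) = {1, 3} ∉ τ_X ✗.
  U = {x16, x18}: f^{-1}(U) = {2, 4} ∈ τ_X ✓.
  U = {x17, x18}: f^{-1}(U) = {1, 2, 3, 4} ∈ τ_X ✓.
  U = {x16, x17, x18}: f^{-1}(U) = {1, 2, 3, 4} ∈ τ_X ✓.
Found U = {x17} with f^{-1}(U) = {1, 3} not in τ_X. Therefore f is NOT continuous.


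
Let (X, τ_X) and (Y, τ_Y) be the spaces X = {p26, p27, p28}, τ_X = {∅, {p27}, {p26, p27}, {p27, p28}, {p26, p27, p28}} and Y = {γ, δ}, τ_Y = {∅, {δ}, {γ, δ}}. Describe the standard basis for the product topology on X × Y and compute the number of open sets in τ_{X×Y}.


Basis B = {∅ × ∅, {p27} × {δ}, {p26, p27} × {δ}, {p27} × {γ, δ}, {p27, p28} × {δ}, {p26, p27, p28} × {δ}, {p26, p27} × {γ, δ}, {p27, p28} × {γ, δ}, {p26, p27, p28} × {γ, δ}}; |τ_{X×Y}| = 14.

Enumerate products U × V with U ∈ τ_X, V ∈ τ_Y (deduplicated):
  ∅ × ∅ = {} (∅)
  {p27} × {δ} = {(p27,δ)}
  {p26, p27} × {δ} = {(p26,δ), (p27,δ)}
  {p27} × {γ, δ} = {(p27,γ), (p27,δ)}
  {p27, p28} × {δ} = {(p27,δ), (p28,δ)}
  {p26, p27, p28} × {δ} = {(p26,δ), (p27,δ), (p28,δ)}
  {p26, p27} × {γ, δ} = {(p26,γ), (p26,δ), (p27,γ), (p27,δ)}
  {p27, p28} × {γ, δ} = {(p27,γ), (p27,δ), (p28,γ), (p28,δ)}
  {p26, p27, p28} × {γ, δ} = {(p26,γ), (p26,δ), (p27,γ), (p27,δ), (p28,γ), (p28,δ)}
These 9 distinct sets form the basis B.
Close under arbitrary unions to get τ_{X×Y}; counting gives |τ_{X×Y}| = 14.


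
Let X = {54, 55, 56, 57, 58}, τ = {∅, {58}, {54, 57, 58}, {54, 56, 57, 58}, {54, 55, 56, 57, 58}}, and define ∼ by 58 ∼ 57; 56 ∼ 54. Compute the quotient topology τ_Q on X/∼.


X/∼ = {[54=56], [55], [57=58]}; |τ_Q| = 3.

Equivalence classes: [54=56], [55], [57=58].
Quotient map π: X → X/∼ sends 54 ↦ [54=56], 55 ↦ [55], 56 ↦ [54=56], 57 ↦ [57=58], 58 ↦ [57=58].
For each subset V ⊆ X/∼, compute π^{-1}(V) ⊆ X and check whether π^{-1}(V) ∈ τ. V is open in τ_Q iff π^{-1}(V) ∈ τ.
  V = {}: π^{-1}(V) = ∅ ∈ τ ✓.
  V = {[54=56]}: π^{-1}(V) = {54, 56} ∉ τ ✗.
  V = {[55]}: π^{-1}(V) = {55} ∉ τ ✗.
  V = {[54=56], [55]}: π^{-1}(V) = {54, 55, 56} ∉ τ ✗.
  V = {[57=58]}: π^{-1}(V) = {57, 58} ∉ τ ✗.
  V = {[54=56], [57=58]}: π^{-1}(V) = {54, 56, 57, 58} ∈ τ ✓.
  V = {[55], [57=58]}: π^{-1}(V) = {55, 57, 58} ∉ τ ✗.
  V = {[54=56], [55], [57=58]}: π^{-1}(V) = {54, 55, 56, 57, 58} ∈ τ ✓.
Open sets in the quotient: τ_Q = {{}, {[54=56], [57=58]}, {[54=56], [55], [57=58]}} (3 elements).


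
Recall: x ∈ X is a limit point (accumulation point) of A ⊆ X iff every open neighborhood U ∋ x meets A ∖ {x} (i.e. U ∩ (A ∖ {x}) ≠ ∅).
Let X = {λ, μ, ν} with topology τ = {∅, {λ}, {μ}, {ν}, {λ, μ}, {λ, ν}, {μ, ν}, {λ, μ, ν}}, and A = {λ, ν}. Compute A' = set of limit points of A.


A' = ∅

For each x ∈ X, list the open sets U ∈ τ with x ∈ U, then check whether U ∩ (A ∖ {x}) ≠ ∅ for every such U.
  x = λ: open {λ} ∋ x has {λ} ∩ (A ∖ {λ}) = ∅, so x is NOT a limit point.
  x = μ: open {μ} ∋ x has {μ} ∩ (A ∖ {μ}) = ∅, so x is NOT a limit point.
  x = ν: open {ν} ∋ x has {ν} ∩ (A ∖ {ν}) = ∅, so x is NOT a limit point.
Collecting: A' = ∅.


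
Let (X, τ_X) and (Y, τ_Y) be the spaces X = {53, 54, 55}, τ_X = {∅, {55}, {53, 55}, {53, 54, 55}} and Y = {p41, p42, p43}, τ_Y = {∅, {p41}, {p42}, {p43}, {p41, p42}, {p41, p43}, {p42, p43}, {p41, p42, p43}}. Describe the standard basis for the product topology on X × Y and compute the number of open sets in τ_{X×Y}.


Basis B = {∅ × ∅, {55} × {p41}, {55} × {p42}, {55} × {p43}, {53, 55} × {p41}, {53, 55} × {p42}, {53, 55} × {p43}, {55} × {p41, p42}, {55} × {p41, p43}, {55} × {p42, p43}, {53, 54, 55} × {p41}, {53, 54, 55} × {p42}, {53, 54, 55} × {p43}, {55} × {p41, p42, p43}, {53, 55} × {p41, p42}, {53, 55} × {p41, p43}, {53, 55} × {p42, p43}, {53, 55} × {p41, p42, p43}, {53, 54, 55} × {p41, p42}, {53, 54, 55} × {p41, p43}, {53, 54, 55} × {p42, p43}, {53, 54, 55} × {p41, p42, p43}}; |τ_{X×Y}| = 64.

Enumerate products U × V with U ∈ τ_X, V ∈ τ_Y (deduplicated):
  ∅ × ∅ = {} (∅)
  {55} × {p41} = {(55,p41)}
  {55} × {p42} = {(55,p42)}
  {55} × {p43} = {(55,p43)}
  {53, 55} × {p41} = {(53,p41), (55,p41)}
  {53, 55} × {p42} = {(53,p42), (55,p42)}
  {53, 55} × {p43} = {(53,p43), (55,p43)}
  {55} × {p41, p42} = {(55,p41), (55,p42)}
  {55} × {p41, p43} = {(55,p41), (55,p43)}
  {55} × {p42, p43} = {(55,p42), (55,p43)}
  {53, 54, 55} × {p41} = {(53,p41), (54,p41), (55,p41)}
  {53, 54, 55} × {p42} = {(53,p42), (54,p42), (55,p42)}
  {53, 54, 55} × {p43} = {(53,p43), (54,p43), (55,p43)}
  {55} × {p41, p42, p43} = {(55,p41), (55,p42), (55,p43)}
  {53, 55} × {p41, p42} = {(53,p41), (53,p42), (55,p41), (55,p42)}
  {53, 55} × {p41, p43} = {(53,p41), (53,p43), (55,p41), (55,p43)}
  {53, 55} × {p42, p43} = {(53,p42), (53,p43), (55,p42), (55,p43)}
  {53, 55} × {p41, p42, p43} = {(53,p41), (53,p42), (53,p43), (55,p41), (55,p42), (55,p43)}
  {53, 54, 55} × {p41, p42} = {(53,p41), (53,p42), (54,p41), (54,p42), (55,p41), (55,p42)}
  {53, 54, 55} × {p41, p43} = {(53,p41), (53,p43), (54,p41), (54,p43), (55,p41), (55,p43)}
  {53, 54, 55} × {p42, p43} = {(53,p42), (53,p43), (54,p42), (54,p43), (55,p42), (55,p43)}
  {53, 54, 55} × {p41, p42, p43} = {(53,p41), (53,p42), (53,p43), (54,p41), (54,p42), (54,p43), (55,p41), (55,p42), (55,p43)}
These 22 distinct sets form the basis B.
Close under arbitrary unions to get τ_{X×Y}; counting gives |τ_{X×Y}| = 64.


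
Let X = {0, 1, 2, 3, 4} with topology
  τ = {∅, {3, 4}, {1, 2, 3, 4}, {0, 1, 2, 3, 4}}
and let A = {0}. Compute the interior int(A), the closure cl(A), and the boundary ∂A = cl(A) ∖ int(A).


int(A) = ∅, cl(A) = {0}, ∂A = {0}.

Closed sets in (X, τ) are complements of opens:
  closed(X, τ) = {∅, {0}, {0, 1, 2}, {0, 1, 2, 3, 4}}.
int(A) = ⋃ {U ∈ τ : U ⊆ A}. Opens contained in A: ∅.
Taking the union of these: int(A) = ∅.
cl(A) = ⋂ {C closed : A ⊆ C}. Closed sets containing A: {0}, {0, 1, 2}, {0, 1, 2, 3, 4}.
Intersecting these: cl(A) = {0}.
∂A = cl(A) ∖ int(A) = {0} ∖ ∅ = {0}.


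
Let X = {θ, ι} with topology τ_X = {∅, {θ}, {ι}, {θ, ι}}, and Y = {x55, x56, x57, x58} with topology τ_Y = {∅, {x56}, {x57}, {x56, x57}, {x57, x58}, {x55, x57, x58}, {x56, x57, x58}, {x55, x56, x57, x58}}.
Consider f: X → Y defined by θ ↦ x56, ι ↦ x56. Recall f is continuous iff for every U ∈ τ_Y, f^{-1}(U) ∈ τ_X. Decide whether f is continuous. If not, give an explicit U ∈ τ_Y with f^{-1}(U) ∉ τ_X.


f IS continuous.

Compute f^{-1}(U) for each U ∈ τ_Y:
  U = ∅: f^{-1}(U) = ∅ ∈ τ_X ✓.
  U = {x56}: f^{-1}(U) = {θ, ι} ∈ τ_X ✓.
  U = {x57}: f^{-1}(U) = ∅ ∈ τ_X ✓.
  U = {x56, x57}: f^{-1}(U) = {θ, ι} ∈ τ_X ✓.
  U = {x57, x58}: f^{-1}(U) = ∅ ∈ τ_X ✓.
  U = {x55, x57, x58}: f^{-1}(U) = ∅ ∈ τ_X ✓.
  U = {x56, x57, x58}: f^{-1}(U) = {θ, ι} ∈ τ_X ✓.
  U = {x55, x56, x57, x58}: f^{-1}(U) = {θ, ι} ∈ τ_X ✓.
Every preimage lies in τ_X, so f IS continuous.


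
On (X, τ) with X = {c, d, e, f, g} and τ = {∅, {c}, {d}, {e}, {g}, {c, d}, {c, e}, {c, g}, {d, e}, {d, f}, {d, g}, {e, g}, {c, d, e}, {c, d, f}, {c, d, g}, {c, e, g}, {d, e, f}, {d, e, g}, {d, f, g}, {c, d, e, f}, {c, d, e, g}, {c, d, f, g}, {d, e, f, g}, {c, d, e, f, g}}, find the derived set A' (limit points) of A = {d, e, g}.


A' = {f}

For each x ∈ X, list the open sets U ∈ τ with x ∈ U, then check whether U ∩ (A ∖ {x}) ≠ ∅ for every such U.
  x = c: open {c} ∋ x has {c} ∩ (A ∖ {c}) = ∅, so x is NOT a limit point.
  x = d: open {d} ∋ x has {d} ∩ (A ∖ {d}) = ∅, so x is NOT a limit point.
  x = e: open {e} ∋ x has {e} ∩ (A ∖ {e}) = ∅, so x is NOT a limit point.
  x = f: opens ∋ x are {d, f}, {c, d, f}, {d, e, f}, {d, f, g}, {c, d, e, f}, {c, d, f, g}, {d, e, f, g}, {c, d, e, f, g}; each meets A ∖ {f}, so x IS a limit point.
  x = g: open {g} ∋ x has {g} ∩ (A ∖ {g}) = ∅, so x is NOT a limit point.
Collecting: A' = {f}.


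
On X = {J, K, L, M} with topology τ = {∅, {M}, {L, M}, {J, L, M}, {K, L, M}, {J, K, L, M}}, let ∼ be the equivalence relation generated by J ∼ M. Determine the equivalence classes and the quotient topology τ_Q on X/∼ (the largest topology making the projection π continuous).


X/∼ = {[J=M], [K], [L]}; |τ_Q| = 3.

Equivalence classes: [J=M], [K], [L].
Quotient map π: X → X/∼ sends J ↦ [J=M], K ↦ [K], L ↦ [L], M ↦ [J=M].
For each subset V ⊆ X/∼, compute π^{-1}(V) ⊆ X and check whether π^{-1}(V) ∈ τ. V is open in τ_Q iff π^{-1}(V) ∈ τ.
  V = {}: π^{-1}(V) = ∅ ∈ τ ✓.
  V = {[J=M]}: π^{-1}(V) = {J, M} ∉ τ ✗.
  V = {[K]}: π^{-1}(V) = {K} ∉ τ ✗.
  V = {[J=M], [K]}: π^{-1}(V) = {J, K, M} ∉ τ ✗.
  V = {[L]}: π^{-1}(V) = {L} ∉ τ ✗.
  V = {[J=M], [L]}: π^{-1}(V) = {J, L, M} ∈ τ ✓.
  V = {[K], [L]}: π^{-1}(V) = {K, L} ∉ τ ✗.
  V = {[J=M], [K], [L]}: π^{-1}(V) = {J, K, L, M} ∈ τ ✓.
Open sets in the quotient: τ_Q = {{}, {[J=M], [L]}, {[J=M], [K], [L]}} (3 elements).


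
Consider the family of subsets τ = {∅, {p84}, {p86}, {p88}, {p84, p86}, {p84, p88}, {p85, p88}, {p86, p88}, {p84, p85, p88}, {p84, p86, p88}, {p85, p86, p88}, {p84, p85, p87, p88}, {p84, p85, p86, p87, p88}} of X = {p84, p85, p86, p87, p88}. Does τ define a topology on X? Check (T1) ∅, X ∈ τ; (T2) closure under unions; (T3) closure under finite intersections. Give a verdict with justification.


τ is NOT a topology on X.

Axiom (T1): ∅ ∈ τ? Yes; X ∈ τ? Yes.
Axiom (T2/T3): check pairwise unions and intersections of members of τ.
Counterexample for (T2): {p84} ∪ {p85, p86, p88} = {p84, p85, p86, p88} ∉ τ. Therefore τ is NOT a topology.


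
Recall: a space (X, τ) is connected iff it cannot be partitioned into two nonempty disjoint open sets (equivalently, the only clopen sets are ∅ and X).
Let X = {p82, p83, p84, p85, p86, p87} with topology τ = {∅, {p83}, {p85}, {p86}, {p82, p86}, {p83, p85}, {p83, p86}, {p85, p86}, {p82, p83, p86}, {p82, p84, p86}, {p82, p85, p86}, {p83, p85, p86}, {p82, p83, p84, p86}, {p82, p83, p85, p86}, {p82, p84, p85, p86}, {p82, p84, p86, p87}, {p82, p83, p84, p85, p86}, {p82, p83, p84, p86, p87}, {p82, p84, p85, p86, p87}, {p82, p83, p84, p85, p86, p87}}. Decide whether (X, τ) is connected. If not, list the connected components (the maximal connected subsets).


(X, τ) is disconnected; components = [{p83}, {p85}, {p82, p84, p86, p87}].

Find clopen sets (U ∈ τ with X ∖ U ∈ τ):
  U = ∅, X ∖ U = {p82, p83, p84, p85, p86, p87} — both open, so U is clopen.
  U = {p83}, X ∖ U = {p82, p84, p85, p86, p87} — both open, so U is clopen.
  U = {p85}, X ∖ U = {p82, p83, p84, p86, p87} — both open, so U is clopen.
  U = {p83, p85}, X ∖ U = {p82, p84, p86, p87} — both open, so U is clopen.
  U = {p82, p84, p86, p87}, X ∖ U = {p83, p85} — both open, so U is clopen.
  U = {p82, p83, p84, p86, p87}, X ∖ U = {p85} — both open, so U is clopen.
  U = {p82, p84, p85, p86, p87}, X ∖ U = {p83} — both open, so U is clopen.
  U = {p82, p83, p84, p85, p86, p87}, X ∖ U = ∅ — both open, so U is clopen.
Nontrivial clopen(s) exist: e.g. {p85}. So (X, τ) is disconnected.
Compute connected components by grouping points that agree on all clopens:
  component: {p83}
  component: {p85}
  component: {p82, p84, p86, p87}


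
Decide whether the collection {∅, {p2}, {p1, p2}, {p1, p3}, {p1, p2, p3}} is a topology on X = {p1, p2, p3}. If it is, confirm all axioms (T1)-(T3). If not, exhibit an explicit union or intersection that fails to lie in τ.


τ is NOT a topology on X.

Axiom (T1): ∅ ∈ τ? Yes; X ∈ τ? Yes.
Axiom (T2/T3): check pairwise unions and intersections of members of τ.
Counterexample for (T3): {p1, p2} ∩ {p1, p3} = {p1} ∉ τ. Therefore τ is NOT a topology.


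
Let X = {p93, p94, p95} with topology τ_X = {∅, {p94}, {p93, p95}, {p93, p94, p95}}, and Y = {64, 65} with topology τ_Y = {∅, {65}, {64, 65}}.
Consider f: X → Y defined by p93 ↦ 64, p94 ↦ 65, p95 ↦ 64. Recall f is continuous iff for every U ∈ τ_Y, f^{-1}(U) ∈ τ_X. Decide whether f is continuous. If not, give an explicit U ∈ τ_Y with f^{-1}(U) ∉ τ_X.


f IS continuous.

Compute f^{-1}(U) for each U ∈ τ_Y:
  U = ∅: f^{-1}(U) = ∅ ∈ τ_X ✓.
  U = {65}: f^{-1}(U) = {p94} ∈ τ_X ✓.
  U = {64, 65}: f^{-1}(U) = {p93, p94, p95} ∈ τ_X ✓.
Every preimage lies in τ_X, so f IS continuous.


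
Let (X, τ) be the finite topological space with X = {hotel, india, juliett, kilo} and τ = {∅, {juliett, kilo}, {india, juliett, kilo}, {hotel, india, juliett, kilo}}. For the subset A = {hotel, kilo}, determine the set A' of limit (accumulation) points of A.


A' = {hotel, india, juliett}

For each x ∈ X, list the open sets U ∈ τ with x ∈ U, then check whether U ∩ (A ∖ {x}) ≠ ∅ for every such U.
  x = hotel: opens ∋ x are {hotel, india, juliett, kilo}; each meets A ∖ {hotel}, so x IS a limit point.
  x = india: opens ∋ x are {india, juliett, kilo}, {hotel, india, juliett, kilo}; each meets A ∖ {india}, so x IS a limit point.
  x = juliett: opens ∋ x are {juliett, kilo}, {india, juliett, kilo}, {hotel, india, juliett, kilo}; each meets A ∖ {juliett}, so x IS a limit point.
  x = kilo: open {juliett, kilo} ∋ x has {juliett, kilo} ∩ (A ∖ {kilo}) = ∅, so x is NOT a limit point.
Collecting: A' = {hotel, india, juliett}.


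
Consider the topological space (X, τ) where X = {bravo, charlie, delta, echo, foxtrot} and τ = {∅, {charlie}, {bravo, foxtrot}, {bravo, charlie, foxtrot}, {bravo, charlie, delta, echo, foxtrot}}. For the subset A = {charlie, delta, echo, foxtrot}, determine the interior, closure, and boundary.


int(A) = {charlie}, cl(A) = {bravo, charlie, delta, echo, foxtrot}, ∂A = {bravo, delta, echo, foxtrot}.

Closed sets in (X, τ) are complements of opens:
  closed(X, τ) = {∅, {delta, echo}, {charlie, delta, echo}, {bravo, delta, echo, foxtrot}, {bravo, charlie, delta, echo, foxtrot}}.
int(A) = ⋃ {U ∈ τ : U ⊆ A}. Opens contained in A: ∅, {charlie}.
Taking the union of these: int(A) = {charlie}.
cl(A) = ⋂ {C closed : A ⊆ C}. Closed sets containing A: {bravo, charlie, delta, echo, foxtrot}.
Intersecting these: cl(A) = {bravo, charlie, delta, echo, foxtrot}.
∂A = cl(A) ∖ int(A) = {bravo, charlie, delta, echo, foxtrot} ∖ {charlie} = {bravo, delta, echo, foxtrot}.


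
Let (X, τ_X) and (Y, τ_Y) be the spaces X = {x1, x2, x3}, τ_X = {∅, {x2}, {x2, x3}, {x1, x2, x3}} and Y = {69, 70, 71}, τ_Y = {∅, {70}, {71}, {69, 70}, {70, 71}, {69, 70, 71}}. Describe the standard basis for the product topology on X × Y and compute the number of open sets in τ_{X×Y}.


Basis B = {∅ × ∅, {x2} × {70}, {x2} × {71}, {x2} × {69, 70}, {x2} × {70, 71}, {x2, x3} × {70}, {x2, x3} × {71}, {x1, x2, x3} × {70}, {x1, x2, x3} × {71}, {x2} × {69, 70, 71}, {x2, x3} × {69, 70}, {x2, x3} × {70, 71}, {x1, x2, x3} × {69, 70}, {x1, x2, x3} × {70, 71}, {x2, x3} × {69, 70, 71}, {x1, x2, x3} × {69, 70, 71}}; |τ_{X×Y}| = 40.

Enumerate products U × V with U ∈ τ_X, V ∈ τ_Y (deduplicated):
  ∅ × ∅ = {} (∅)
  {x2} × {70} = {(x2,70)}
  {x2} × {71} = {(x2,71)}
  {x2} × {69, 70} = {(x2,69), (x2,70)}
  {x2} × {70, 71} = {(x2,70), (x2,71)}
  {x2, x3} × {70} = {(x2,70), (x3,70)}
  {x2, x3} × {71} = {(x2,71), (x3,71)}
  {x1, x2, x3} × {70} = {(x1,70), (x2,70), (x3,70)}
  {x1, x2, x3} × {71} = {(x1,71), (x2,71), (x3,71)}
  {x2} × {69, 70, 71} = {(x2,69), (x2,70), (x2,71)}
  {x2, x3} × {69, 70} = {(x2,69), (x2,70), (x3,69), (x3,70)}
  {x2, x3} × {70, 71} = {(x2,70), (x2,71), (x3,70), (x3,71)}
  {x1, x2, x3} × {69, 70} = {(x1,69), (x1,70), (x2,69), (x2,70), (x3,69), (x3,70)}
  {x1, x2, x3} × {70, 71} = {(x1,70), (x1,71), (x2,70), (x2,71), (x3,70), (x3,71)}
  {x2, x3} × {69, 70, 71} = {(x2,69), (x2,70), (x2,71), (x3,69), (x3,70), (x3,71)}
  {x1, x2, x3} × {69, 70, 71} = {(x1,69), (x1,70), (x1,71), (x2,69), (x2,70), (x2,71), (x3,69), (x3,70), (x3,71)}
These 16 distinct sets form the basis B.
Close under arbitrary unions to get τ_{X×Y}; counting gives |τ_{X×Y}| = 40.


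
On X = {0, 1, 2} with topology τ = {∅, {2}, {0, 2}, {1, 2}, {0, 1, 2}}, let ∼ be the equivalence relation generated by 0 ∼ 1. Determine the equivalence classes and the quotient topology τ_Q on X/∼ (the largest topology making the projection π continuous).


X/∼ = {[0=1], [2]}; |τ_Q| = 3.

Equivalence classes: [0=1], [2].
Quotient map π: X → X/∼ sends 0 ↦ [0=1], 1 ↦ [0=1], 2 ↦ [2].
For each subset V ⊆ X/∼, compute π^{-1}(V) ⊆ X and check whether π^{-1}(V) ∈ τ. V is open in τ_Q iff π^{-1}(V) ∈ τ.
  V = {}: π^{-1}(V) = ∅ ∈ τ ✓.
  V = {[0=1]}: π^{-1}(V) = {0, 1} ∉ τ ✗.
  V = {[2]}: π^{-1}(V) = {2} ∈ τ ✓.
  V = {[0=1], [2]}: π^{-1}(V) = {0, 1, 2} ∈ τ ✓.
Open sets in the quotient: τ_Q = {{}, {[2]}, {[0=1], [2]}} (3 elements).


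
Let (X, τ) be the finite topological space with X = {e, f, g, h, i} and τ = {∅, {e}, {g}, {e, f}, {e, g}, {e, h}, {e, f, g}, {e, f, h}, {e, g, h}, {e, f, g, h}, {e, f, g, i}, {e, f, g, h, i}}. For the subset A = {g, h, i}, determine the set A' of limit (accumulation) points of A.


A' = {i}

For each x ∈ X, list the open sets U ∈ τ with x ∈ U, then check whether U ∩ (A ∖ {x}) ≠ ∅ for every such U.
  x = e: open {e} ∋ x has {e} ∩ (A ∖ {e}) = ∅, so x is NOT a limit point.
  x = f: open {e, f} ∋ x has {e, f} ∩ (A ∖ {f}) = ∅, so x is NOT a limit point.
  x = g: open {g} ∋ x has {g} ∩ (A ∖ {g}) = ∅, so x is NOT a limit point.
  x = h: open {e, h} ∋ x has {e, h} ∩ (A ∖ {h}) = ∅, so x is NOT a limit point.
  x = i: opens ∋ x are {e, f, g, i}, {e, f, g, h, i}; each meets A ∖ {i}, so x IS a limit point.
Collecting: A' = {i}.


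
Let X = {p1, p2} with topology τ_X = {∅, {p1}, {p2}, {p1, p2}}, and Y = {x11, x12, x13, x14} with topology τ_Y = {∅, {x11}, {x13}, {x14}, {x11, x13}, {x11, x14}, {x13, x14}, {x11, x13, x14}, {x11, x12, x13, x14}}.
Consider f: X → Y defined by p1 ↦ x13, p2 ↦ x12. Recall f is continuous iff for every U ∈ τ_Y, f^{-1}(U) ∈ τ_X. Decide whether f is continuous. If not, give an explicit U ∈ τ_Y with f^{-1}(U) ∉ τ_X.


f IS continuous.

Compute f^{-1}(U) for each U ∈ τ_Y:
  U = ∅: f^{-1}(U) = ∅ ∈ τ_X ✓.
  U = {x11}: f^{-1}(U) = ∅ ∈ τ_X ✓.
  U = {x13}: f^{-1}(U) = {p1} ∈ τ_X ✓.
  U = {x14}: f^{-1}(U) = ∅ ∈ τ_X ✓.
  U = {x11, x13}: f^{-1}(U) = {p1} ∈ τ_X ✓.
  U = {x11, x14}: f^{-1}(U) = ∅ ∈ τ_X ✓.
  U = {x13, x14}: f^{-1}(U) = {p1} ∈ τ_X ✓.
  U = {x11, x13, x14}: f^{-1}(U) = {p1} ∈ τ_X ✓.
  U = {x11, x12, x13, x14}: f^{-1}(U) = {p1, p2} ∈ τ_X ✓.
Every preimage lies in τ_X, so f IS continuous.


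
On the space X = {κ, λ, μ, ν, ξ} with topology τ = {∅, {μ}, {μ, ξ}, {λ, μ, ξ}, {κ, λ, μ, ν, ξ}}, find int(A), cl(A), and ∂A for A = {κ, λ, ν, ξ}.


int(A) = ∅, cl(A) = {κ, λ, ν, ξ}, ∂A = {κ, λ, ν, ξ}.

Closed sets in (X, τ) are complements of opens:
  closed(X, τ) = {∅, {κ, ν}, {κ, λ, ν}, {κ, λ, ν, ξ}, {κ, λ, μ, ν, ξ}}.
int(A) = ⋃ {U ∈ τ : U ⊆ A}. Opens contained in A: ∅.
Taking the union of these: int(A) = ∅.
cl(A) = ⋂ {C closed : A ⊆ C}. Closed sets containing A: {κ, λ, ν, ξ}, {κ, λ, μ, ν, ξ}.
Intersecting these: cl(A) = {κ, λ, ν, ξ}.
∂A = cl(A) ∖ int(A) = {κ, λ, ν, ξ} ∖ ∅ = {κ, λ, ν, ξ}.


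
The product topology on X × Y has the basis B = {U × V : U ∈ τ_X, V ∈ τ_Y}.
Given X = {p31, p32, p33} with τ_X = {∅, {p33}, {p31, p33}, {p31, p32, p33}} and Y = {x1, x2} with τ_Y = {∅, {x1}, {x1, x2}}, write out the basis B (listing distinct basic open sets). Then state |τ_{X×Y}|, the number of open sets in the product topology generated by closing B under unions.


Basis B = {∅ × ∅, {p33} × {x1}, {p31, p33} × {x1}, {p33} × {x1, x2}, {p31, p32, p33} × {x1}, {p31, p33} × {x1, x2}, {p31, p32, p33} × {x1, x2}}; |τ_{X×Y}| = 10.

Enumerate products U × V with U ∈ τ_X, V ∈ τ_Y (deduplicated):
  ∅ × ∅ = {} (∅)
  {p33} × {x1} = {(p33,x1)}
  {p31, p33} × {x1} = {(p31,x1), (p33,x1)}
  {p33} × {x1, x2} = {(p33,x1), (p33,x2)}
  {p31, p32, p33} × {x1} = {(p31,x1), (p32,x1), (p33,x1)}
  {p31, p33} × {x1, x2} = {(p31,x1), (p31,x2), (p33,x1), (p33,x2)}
  {p31, p32, p33} × {x1, x2} = {(p31,x1), (p31,x2), (p32,x1), (p32,x2), (p33,x1), (p33,x2)}
These 7 distinct sets form the basis B.
Close under arbitrary unions to get τ_{X×Y}; counting gives |τ_{X×Y}| = 10.


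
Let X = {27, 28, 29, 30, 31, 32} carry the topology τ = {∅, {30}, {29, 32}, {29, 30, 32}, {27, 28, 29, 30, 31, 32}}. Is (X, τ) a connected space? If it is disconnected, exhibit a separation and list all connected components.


(X, τ) is connected.

Find clopen sets (U ∈ τ with X ∖ U ∈ τ):
  U = ∅, X ∖ U = {27, 28, 29, 30, 31, 32} — both open, so U is clopen.
  U = {27, 28, 29, 30, 31, 32}, X ∖ U = ∅ — both open, so U is clopen.
Only trivial clopens (∅ and X) exist, so (X, τ) is connected.
Compute connected components by grouping points that agree on all clopens:
  component: {27, 28, 29, 30, 31, 32}


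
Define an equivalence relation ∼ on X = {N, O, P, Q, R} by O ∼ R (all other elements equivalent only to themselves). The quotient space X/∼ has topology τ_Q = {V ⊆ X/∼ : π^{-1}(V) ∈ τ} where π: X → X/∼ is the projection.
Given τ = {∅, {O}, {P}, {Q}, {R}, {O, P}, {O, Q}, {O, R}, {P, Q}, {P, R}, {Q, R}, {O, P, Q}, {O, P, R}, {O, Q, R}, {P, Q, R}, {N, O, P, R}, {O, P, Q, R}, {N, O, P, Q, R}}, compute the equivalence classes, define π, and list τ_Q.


X/∼ = {[N], [O=R], [P], [Q]}; |τ_Q| = 10.

Equivalence classes: [N], [O=R], [P], [Q].
Quotient map π: X → X/∼ sends N ↦ [N], O ↦ [O=R], P ↦ [P], Q ↦ [Q], R ↦ [O=R].
For each subset V ⊆ X/∼, compute π^{-1}(V) ⊆ X and check whether π^{-1}(V) ∈ τ. V is open in τ_Q iff π^{-1}(V) ∈ τ.
  V = {}: π^{-1}(V) = ∅ ∈ τ ✓.
  V = {[N]}: π^{-1}(V) = {N} ∉ τ ✗.
  V = {[O=R]}: π^{-1}(V) = {O, R} ∈ τ ✓.
  V = {[N], [O=R]}: π^{-1}(V) = {N, O, R} ∉ τ ✗.
  V = {[P]}: π^{-1}(V) = {P} ∈ τ ✓.
  V = {[N], [P]}: π^{-1}(V) = {N, P} ∉ τ ✗.
  V = {[O=R], [P]}: π^{-1}(V) = {O, P, R} ∈ τ ✓.
  V = {[N], [O=R], [P]}: π^{-1}(V) = {N, O, P, R} ∈ τ ✓.
  V = {[Q]}: π^{-1}(V) = {Q} ∈ τ ✓.
  V = {[N], [Q]}: π^{-1}(V) = {N, Q} ∉ τ ✗.
  V = {[O=R], [Q]}: π^{-1}(V) = {O, Q, R} ∈ τ ✓.
  V = {[N], [O=R], [Q]}: π^{-1}(V) = {N, O, Q, R} ∉ τ ✗.
  V = {[P], [Q]}: π^{-1}(V) = {P, Q} ∈ τ ✓.
  V = {[N], [P], [Q]}: π^{-1}(V) = {N, P, Q} ∉ τ ✗.
  V = {[O=R], [P], [Q]}: π^{-1}(V) = {O, P, Q, R} ∈ τ ✓.
  V = {[N], [O=R], [P], [Q]}: π^{-1}(V) = {N, O, P, Q, R} ∈ τ ✓.
Open sets in the quotient: τ_Q = {{}, {[O=R]}, {[P]}, {[O=R], [P]}, {[N], [O=R], [P]}, {[Q]}, {[O=R], [Q]}, {[P], [Q]}, {[O=R], [P], [Q]}, {[N], [O=R], [P], [Q]}} (10 elements).


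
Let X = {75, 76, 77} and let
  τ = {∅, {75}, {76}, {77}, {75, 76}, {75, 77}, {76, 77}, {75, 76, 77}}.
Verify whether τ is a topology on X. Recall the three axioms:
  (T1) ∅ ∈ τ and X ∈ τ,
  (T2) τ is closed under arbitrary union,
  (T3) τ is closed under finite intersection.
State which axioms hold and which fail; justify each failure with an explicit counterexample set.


τ IS a topology on X.

Axiom (T1): ∅ ∈ τ? Yes; X ∈ τ? Yes.
Axiom (T2/T3): check pairwise unions and intersections of members of τ.
All pairwise intersections and unions checked — each lies in τ. Therefore τ satisfies (T1), (T2), (T3): it IS a topology on X.


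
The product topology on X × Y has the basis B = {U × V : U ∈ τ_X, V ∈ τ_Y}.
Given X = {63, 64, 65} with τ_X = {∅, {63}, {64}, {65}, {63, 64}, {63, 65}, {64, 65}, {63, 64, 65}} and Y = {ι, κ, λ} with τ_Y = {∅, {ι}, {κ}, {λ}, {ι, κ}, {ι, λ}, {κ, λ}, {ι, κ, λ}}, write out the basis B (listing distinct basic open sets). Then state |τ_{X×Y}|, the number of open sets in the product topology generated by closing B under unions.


Basis B = {∅ × ∅, {63} × {ι}, {63} × {κ}, {63} × {λ}, {64} × {ι}, {64} × {κ}, {64} × {λ}, {65} × {ι}, {65} × {κ}, {65} × {λ}, {63} × {ι, κ}, {63} × {ι, λ}, {63, 64} × {ι}, {63, 65} × {ι}, {63} × {κ, λ}, {63, 64} × {κ}, {63, 65} × {κ}, {63, 64} × {λ}, {63, 65} × {λ}, {64} × {ι, κ}, {64} × {ι, λ}, {64, 65} × {ι}, {64} × {κ, λ}, {64, 65} × {κ}, {64, 65} × {λ}, {65} × {ι, κ}, {65} × {ι, λ}, {65} × {κ, λ}, {63} × {ι, κ, λ}, {63, 64, 65} × {ι}, {63, 64, 65} × {κ}, {63, 64, 65} × {λ}, {64} × {ι, κ, λ}, {65} × {ι, κ, λ}, {63, 64} × {ι, κ}, {63, 65} × {ι, κ}, {63, 64} × {ι, λ}, {63, 65} × {ι, λ}, {63, 64} × {κ, λ}, {63, 65} × {κ, λ}, {64, 65} × {ι, κ}, {64, 65} × {ι, λ}, {64, 65} × {κ, λ}, {63, 64} × {ι, κ, λ}, {63, 65} × {ι, κ, λ}, {63, 64, 65} × {ι, κ}, {63, 64, 65} × {ι, λ}, {63, 64, 65} × {κ, λ}, {64, 65} × {ι, κ, λ}, {63, 64, 65} × {ι, κ, λ}}; |τ_{X×Y}| = 512.

Enumerate products U × V with U ∈ τ_X, V ∈ τ_Y (deduplicated):
  ∅ × ∅ = {} (∅)
  {63} × {ι} = {(63,ι)}
  {63} × {κ} = {(63,κ)}
  {63} × {λ} = {(63,λ)}
  {64} × {ι} = {(64,ι)}
  {64} × {κ} = {(64,κ)}
  {64} × {λ} = {(64,λ)}
  {65} × {ι} = {(65,ι)}
  {65} × {κ} = {(65,κ)}
  {65} × {λ} = {(65,λ)}
  {63} × {ι, κ} = {(63,ι), (63,κ)}
  {63} × {ι, λ} = {(63,ι), (63,λ)}
  {63, 64} × {ι} = {(63,ι), (64,ι)}
  {63, 65} × {ι} = {(63,ι), (65,ι)}
  {63} × {κ, λ} = {(63,κ), (63,λ)}
  {63, 64} × {κ} = {(63,κ), (64,κ)}
  {63, 65} × {κ} = {(63,κ), (65,κ)}
  {63, 64} × {λ} = {(63,λ), (64,λ)}
  {63, 65} × {λ} = {(63,λ), (65,λ)}
  {64} × {ι, κ} = {(64,ι), (64,κ)}
  {64} × {ι, λ} = {(64,ι), (64,λ)}
  {64, 65} × {ι} = {(64,ι), (65,ι)}
  {64} × {κ, λ} = {(64,κ), (64,λ)}
  {64, 65} × {κ} = {(64,κ), (65,κ)}
  {64, 65} × {λ} = {(64,λ), (65,λ)}
  {65} × {ι, κ} = {(65,ι), (65,κ)}
  {65} × {ι, λ} = {(65,ι), (65,λ)}
  {65} × {κ, λ} = {(65,κ), (65,λ)}
  {63} × {ι, κ, λ} = {(63,ι), (63,κ), (63,λ)}
  {63, 64, 65} × {ι} = {(63,ι), (64,ι), (65,ι)}
  {63, 64, 65} × {κ} = {(63,κ), (64,κ), (65,κ)}
  {63, 64, 65} × {λ} = {(63,λ), (64,λ), (65,λ)}
  {64} × {ι, κ, λ} = {(64,ι), (64,κ), (64,λ)}
  {65} × {ι, κ, λ} = {(65,ι), (65,κ), (65,λ)}
  {63, 64} × {ι, κ} = {(63,ι), (63,κ), (64,ι), (64,κ)}
  {63, 65} × {ι, κ} = {(63,ι), (63,κ), (65,ι), (65,κ)}
  {63, 64} × {ι, λ} = {(63,ι), (63,λ), (64,ι), (64,λ)}
  {63, 65} × {ι, λ} = {(63,ι), (63,λ), (65,ι), (65,λ)}
  {63, 64} × {κ, λ} = {(63,κ), (63,λ), (64,κ), (64,λ)}
  {63, 65} × {κ, λ} = {(63,κ), (63,λ), (65,κ), (65,λ)}
  {64, 65} × {ι, κ} = {(64,ι), (64,κ), (65,ι), (65,κ)}
  {64, 65} × {ι, λ} = {(64,ι), (64,λ), (65,ι), (65,λ)}
  {64, 65} × {κ, λ} = {(64,κ), (64,λ), (65,κ), (65,λ)}
  {63, 64} × {ι, κ, λ} = {(63,ι), (63,κ), (63,λ), (64,ι), (64,κ), (64,λ)}
  {63, 65} × {ι, κ, λ} = {(63,ι), (63,κ), (63,λ), (65,ι), (65,κ), (65,λ)}
  {63, 64, 65} × {ι, κ} = {(63,ι), (63,κ), (64,ι), (64,κ), (65,ι), (65,κ)}
  {63, 64, 65} × {ι, λ} = {(63,ι), (63,λ), (64,ι), (64,λ), (65,ι), (65,λ)}
  {63, 64, 65} × {κ, λ} = {(63,κ), (63,λ), (64,κ), (64,λ), (65,κ), (65,λ)}
  {64, 65} × {ι, κ, λ} = {(64,ι), (64,κ), (64,λ), (65,ι), (65,κ), (65,λ)}
  {63, 64, 65} × {ι, κ, λ} = {(63,ι), (63,κ), (63,λ), (64,ι), (64,κ), (64,λ), (65,ι), (65,κ), (65,λ)}
These 50 distinct sets form the basis B.
Close under arbitrary unions to get τ_{X×Y}; counting gives |τ_{X×Y}| = 512.


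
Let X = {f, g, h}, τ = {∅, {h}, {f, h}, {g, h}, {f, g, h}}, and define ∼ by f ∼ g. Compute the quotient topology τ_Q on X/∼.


X/∼ = {[f=g], [h]}; |τ_Q| = 3.

Equivalence classes: [f=g], [h].
Quotient map π: X → X/∼ sends f ↦ [f=g], g ↦ [f=g], h ↦ [h].
For each subset V ⊆ X/∼, compute π^{-1}(V) ⊆ X and check whether π^{-1}(V) ∈ τ. V is open in τ_Q iff π^{-1}(V) ∈ τ.
  V = {}: π^{-1}(V) = ∅ ∈ τ ✓.
  V = {[f=g]}: π^{-1}(V) = {f, g} ∉ τ ✗.
  V = {[h]}: π^{-1}(V) = {h} ∈ τ ✓.
  V = {[f=g], [h]}: π^{-1}(V) = {f, g, h} ∈ τ ✓.
Open sets in the quotient: τ_Q = {{}, {[h]}, {[f=g], [h]}} (3 elements).


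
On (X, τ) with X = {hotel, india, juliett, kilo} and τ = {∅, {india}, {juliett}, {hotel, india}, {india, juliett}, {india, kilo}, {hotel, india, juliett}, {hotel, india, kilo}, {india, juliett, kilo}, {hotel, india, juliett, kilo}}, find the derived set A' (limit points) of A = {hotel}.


A' = ∅

For each x ∈ X, list the open sets U ∈ τ with x ∈ U, then check whether U ∩ (A ∖ {x}) ≠ ∅ for every such U.
  x = hotel: open {hotel, india} ∋ x has {hotel, india} ∩ (A ∖ {hotel}) = ∅, so x is NOT a limit point.
  x = india: open {india} ∋ x has {india} ∩ (A ∖ {india}) = ∅, so x is NOT a limit point.
  x = juliett: open {juliett} ∋ x has {juliett} ∩ (A ∖ {juliett}) = ∅, so x is NOT a limit point.
  x = kilo: open {india, kilo} ∋ x has {india, kilo} ∩ (A ∖ {kilo}) = ∅, so x is NOT a limit point.
Collecting: A' = ∅.


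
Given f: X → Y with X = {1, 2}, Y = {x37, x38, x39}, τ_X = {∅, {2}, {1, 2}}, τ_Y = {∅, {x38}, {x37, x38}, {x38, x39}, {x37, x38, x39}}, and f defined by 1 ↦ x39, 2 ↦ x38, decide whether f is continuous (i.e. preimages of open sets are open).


f IS continuous.

Compute f^{-1}(U) for each U ∈ τ_Y:
  U = ∅: f^{-1}(U) = ∅ ∈ τ_X ✓.
  U = {x38}: f^{-1}(U) = {2} ∈ τ_X ✓.
  U = {x37, x38}: f^{-1}(U) = {2} ∈ τ_X ✓.
  U = {x38, x39}: f^{-1}(U) = {1, 2} ∈ τ_X ✓.
  U = {x37, x38, x39}: f^{-1}(U) = {1, 2} ∈ τ_X ✓.
Every preimage lies in τ_X, so f IS continuous.


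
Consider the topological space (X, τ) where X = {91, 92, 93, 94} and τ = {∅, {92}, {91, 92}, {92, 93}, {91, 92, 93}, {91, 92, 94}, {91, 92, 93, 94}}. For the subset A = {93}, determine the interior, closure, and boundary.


int(A) = ∅, cl(A) = {93}, ∂A = {93}.

Closed sets in (X, τ) are complements of opens:
  closed(X, τ) = {∅, {93}, {94}, {91, 94}, {93, 94}, {91, 93, 94}, {91, 92, 93, 94}}.
int(A) = ⋃ {U ∈ τ : U ⊆ A}. Opens contained in A: ∅.
Taking the union of these: int(A) = ∅.
cl(A) = ⋂ {C closed : A ⊆ C}. Closed sets containing A: {93}, {93, 94}, {91, 93, 94}, {91, 92, 93, 94}.
Intersecting these: cl(A) = {93}.
∂A = cl(A) ∖ int(A) = {93} ∖ ∅ = {93}.


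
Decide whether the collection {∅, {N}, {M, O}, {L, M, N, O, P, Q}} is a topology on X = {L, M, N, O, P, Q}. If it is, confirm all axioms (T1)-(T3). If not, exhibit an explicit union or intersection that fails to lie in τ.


τ is NOT a topology on X.

Axiom (T1): ∅ ∈ τ? Yes; X ∈ τ? Yes.
Axiom (T2/T3): check pairwise unions and intersections of members of τ.
Counterexample for (T2): {N} ∪ {M, O} = {M, N, O} ∉ τ. Therefore τ is NOT a topology.


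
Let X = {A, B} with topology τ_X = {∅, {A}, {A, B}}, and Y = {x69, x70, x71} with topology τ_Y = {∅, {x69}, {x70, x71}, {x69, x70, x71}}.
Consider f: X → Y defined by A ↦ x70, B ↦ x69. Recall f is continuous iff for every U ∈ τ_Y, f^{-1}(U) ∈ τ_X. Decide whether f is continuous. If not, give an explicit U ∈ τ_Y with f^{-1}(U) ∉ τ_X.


f is NOT continuous.

Compute f^{-1}(U) for each U ∈ τ_Y:
  U = ∅: f^{-1}(U) = ∅ ∈ τ_X ✓.
  U = {x69}: f^{-1}(U) = {B} ∉ τ_X ✗.
  U = {x70, x71}: f^{-1}(U) = {A} ∈ τ_X ✓.
  U = {x69, x70, x71}: f^{-1}(U) = {A, B} ∈ τ_X ✓.
Found U = {x69} with f^{-1}(U) = {B} not in τ_X. Therefore f is NOT continuous.


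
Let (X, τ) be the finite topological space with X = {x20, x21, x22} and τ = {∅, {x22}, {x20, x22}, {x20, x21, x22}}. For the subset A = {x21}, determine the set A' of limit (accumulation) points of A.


A' = ∅

For each x ∈ X, list the open sets U ∈ τ with x ∈ U, then check whether U ∩ (A ∖ {x}) ≠ ∅ for every such U.
  x = x20: open {x20, x22} ∋ x has {x20, x22} ∩ (A ∖ {x20}) = ∅, so x is NOT a limit point.
  x = x21: open {x20, x21, x22} ∋ x has {x20, x21, x22} ∩ (A ∖ {x21}) = ∅, so x is NOT a limit point.
  x = x22: open {x22} ∋ x has {x22} ∩ (A ∖ {x22}) = ∅, so x is NOT a limit point.
Collecting: A' = ∅.


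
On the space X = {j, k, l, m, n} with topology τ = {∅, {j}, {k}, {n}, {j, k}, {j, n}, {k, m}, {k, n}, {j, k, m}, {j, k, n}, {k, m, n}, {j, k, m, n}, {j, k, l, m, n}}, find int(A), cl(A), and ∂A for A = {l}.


int(A) = ∅, cl(A) = {l}, ∂A = {l}.

Closed sets in (X, τ) are complements of opens:
  closed(X, τ) = {∅, {l}, {j, l}, {l, m}, {l, n}, {j, l, m}, {j, l, n}, {k, l, m}, {l, m, n}, {j, k, l, m}, {j, l, m, n}, {k, l, m, n}, {j, k, l, m, n}}.
int(A) = ⋃ {U ∈ τ : U ⊆ A}. Opens contained in A: ∅.
Taking the union of these: int(A) = ∅.
cl(A) = ⋂ {C closed : A ⊆ C}. Closed sets containing A: {l}, {j, l}, {l, m}, {l, n}, {j, l, m}, {j, l, n}, {k, l, m}, {l, m, n}, {j, k, l, m}, {j, l, m, n}, {k, l, m, n}, {j, k, l, m, n}.
Intersecting these: cl(A) = {l}.
∂A = cl(A) ∖ int(A) = {l} ∖ ∅ = {l}.


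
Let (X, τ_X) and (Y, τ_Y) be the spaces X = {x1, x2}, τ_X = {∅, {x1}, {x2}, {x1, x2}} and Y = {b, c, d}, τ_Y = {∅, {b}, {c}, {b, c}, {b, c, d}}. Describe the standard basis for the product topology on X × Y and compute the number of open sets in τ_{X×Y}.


Basis B = {∅ × ∅, {x1} × {b}, {x1} × {c}, {x2} × {b}, {x2} × {c}, {x1} × {b, c}, {x1, x2} × {b}, {x1, x2} × {c}, {x2} × {b, c}, {x1} × {b, c, d}, {x2} × {b, c, d}, {x1, x2} × {b, c}, {x1, x2} × {b, c, d}}; |τ_{X×Y}| = 25.

Enumerate products U × V with U ∈ τ_X, V ∈ τ_Y (deduplicated):
  ∅ × ∅ = {} (∅)
  {x1} × {b} = {(x1,b)}
  {x1} × {c} = {(x1,c)}
  {x2} × {b} = {(x2,b)}
  {x2} × {c} = {(x2,c)}
  {x1} × {b, c} = {(x1,b), (x1,c)}
  {x1, x2} × {b} = {(x1,b), (x2,b)}
  {x1, x2} × {c} = {(x1,c), (x2,c)}
  {x2} × {b, c} = {(x2,b), (x2,c)}
  {x1} × {b, c, d} = {(x1,b), (x1,c), (x1,d)}
  {x2} × {b, c, d} = {(x2,b), (x2,c), (x2,d)}
  {x1, x2} × {b, c} = {(x1,b), (x1,c), (x2,b), (x2,c)}
  {x1, x2} × {b, c, d} = {(x1,b), (x1,c), (x1,d), (x2,b), (x2,c), (x2,d)}
These 13 distinct sets form the basis B.
Close under arbitrary unions to get τ_{X×Y}; counting gives |τ_{X×Y}| = 25.


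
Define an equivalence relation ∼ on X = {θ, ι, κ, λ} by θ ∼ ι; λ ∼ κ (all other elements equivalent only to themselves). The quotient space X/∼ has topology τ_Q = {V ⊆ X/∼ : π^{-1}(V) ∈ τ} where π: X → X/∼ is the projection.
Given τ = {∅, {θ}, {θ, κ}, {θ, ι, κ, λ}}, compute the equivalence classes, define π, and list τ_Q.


X/∼ = {[θ=ι], [κ=λ]}; |τ_Q| = 2.

Equivalence classes: [θ=ι], [κ=λ].
Quotient map π: X → X/∼ sends θ ↦ [θ=ι], ι ↦ [θ=ι], κ ↦ [κ=λ], λ ↦ [κ=λ].
For each subset V ⊆ X/∼, compute π^{-1}(V) ⊆ X and check whether π^{-1}(V) ∈ τ. V is open in τ_Q iff π^{-1}(V) ∈ τ.
  V = {}: π^{-1}(V) = ∅ ∈ τ ✓.
  V = {[θ=ι]}: π^{-1}(V) = {θ, ι} ∉ τ ✗.
  V = {[κ=λ]}: π^{-1}(V) = {κ, λ} ∉ τ ✗.
  V = {[θ=ι], [κ=λ]}: π^{-1}(V) = {θ, ι, κ, λ} ∈ τ ✓.
Open sets in the quotient: τ_Q = {{}, {[θ=ι], [κ=λ]}} (2 elements).


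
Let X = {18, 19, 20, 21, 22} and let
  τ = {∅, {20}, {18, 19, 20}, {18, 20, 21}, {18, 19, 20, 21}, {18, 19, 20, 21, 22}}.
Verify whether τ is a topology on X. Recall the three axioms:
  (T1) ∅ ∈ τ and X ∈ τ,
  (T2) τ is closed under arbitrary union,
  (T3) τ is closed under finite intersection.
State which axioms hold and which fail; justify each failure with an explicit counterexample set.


τ is NOT a topology on X.

Axiom (T1): ∅ ∈ τ? Yes; X ∈ τ? Yes.
Axiom (T2/T3): check pairwise unions and intersections of members of τ.
Counterexample for (T3): {18, 19, 20} ∩ {18, 20, 21} = {18, 20} ∉ τ. Therefore τ is NOT a topology.


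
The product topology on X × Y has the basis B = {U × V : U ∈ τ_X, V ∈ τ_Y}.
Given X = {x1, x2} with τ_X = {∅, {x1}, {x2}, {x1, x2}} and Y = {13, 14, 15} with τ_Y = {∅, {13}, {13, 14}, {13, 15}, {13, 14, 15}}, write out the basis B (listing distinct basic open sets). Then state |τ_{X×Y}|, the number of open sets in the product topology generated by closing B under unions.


Basis B = {∅ × ∅, {x1} × {13}, {x2} × {13}, {x1} × {13, 14}, {x1} × {13, 15}, {x1, x2} × {13}, {x2} × {13, 14}, {x2} × {13, 15}, {x1} × {13, 14, 15}, {x2} × {13, 14, 15}, {x1, x2} × {13, 14}, {x1, x2} × {13, 15}, {x1, x2} × {13, 14, 15}}; |τ_{X×Y}| = 25.

Enumerate products U × V with U ∈ τ_X, V ∈ τ_Y (deduplicated):
  ∅ × ∅ = {} (∅)
  {x1} × {13} = {(x1,13)}
  {x2} × {13} = {(x2,13)}
  {x1} × {13, 14} = {(x1,13), (x1,14)}
  {x1} × {13, 15} = {(x1,13), (x1,15)}
  {x1, x2} × {13} = {(x1,13), (x2,13)}
  {x2} × {13, 14} = {(x2,13), (x2,14)}
  {x2} × {13, 15} = {(x2,13), (x2,15)}
  {x1} × {13, 14, 15} = {(x1,13), (x1,14), (x1,15)}
  {x2} × {13, 14, 15} = {(x2,13), (x2,14), (x2,15)}
  {x1, x2} × {13, 14} = {(x1,13), (x1,14), (x2,13), (x2,14)}
  {x1, x2} × {13, 15} = {(x1,13), (x1,15), (x2,13), (x2,15)}
  {x1, x2} × {13, 14, 15} = {(x1,13), (x1,14), (x1,15), (x2,13), (x2,14), (x2,15)}
These 13 distinct sets form the basis B.
Close under arbitrary unions to get τ_{X×Y}; counting gives |τ_{X×Y}| = 25.


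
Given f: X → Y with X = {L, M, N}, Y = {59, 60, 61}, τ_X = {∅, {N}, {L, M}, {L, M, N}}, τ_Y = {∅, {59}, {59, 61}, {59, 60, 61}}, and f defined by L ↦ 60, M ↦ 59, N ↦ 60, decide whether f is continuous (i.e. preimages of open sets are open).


f is NOT continuous.

Compute f^{-1}(U) for each U ∈ τ_Y:
  U = ∅: f^{-1}(U) = ∅ ∈ τ_X ✓.
  U = {59}: f^{-1}(U) = {M} ∉ τ_X ✗.
  U = {59, 61}: f^{-1}(U) = {M} ∉ τ_X ✗.
  U = {59, 60, 61}: f^{-1}(U) = {L, M, N} ∈ τ_X ✓.
Found U = {59} with f^{-1}(U) = {M} not in τ_X. Therefore f is NOT continuous.


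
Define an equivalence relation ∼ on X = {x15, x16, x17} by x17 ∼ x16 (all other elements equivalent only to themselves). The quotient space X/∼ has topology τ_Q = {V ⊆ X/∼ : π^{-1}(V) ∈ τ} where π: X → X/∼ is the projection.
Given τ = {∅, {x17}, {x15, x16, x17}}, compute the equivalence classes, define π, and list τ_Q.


X/∼ = {[x15], [x16=x17]}; |τ_Q| = 2.

Equivalence classes: [x15], [x16=x17].
Quotient map π: X → X/∼ sends x15 ↦ [x15], x16 ↦ [x16=x17], x17 ↦ [x16=x17].
For each subset V ⊆ X/∼, compute π^{-1}(V) ⊆ X and check whether π^{-1}(V) ∈ τ. V is open in τ_Q iff π^{-1}(V) ∈ τ.
  V = {}: π^{-1}(V) = ∅ ∈ τ ✓.
  V = {[x15]}: π^{-1}(V) = {x15} ∉ τ ✗.
  V = {[x16=x17]}: π^{-1}(V) = {x16, x17} ∉ τ ✗.
  V = {[x15], [x16=x17]}: π^{-1}(V) = {x15, x16, x17} ∈ τ ✓.
Open sets in the quotient: τ_Q = {{}, {[x15], [x16=x17]}} (2 elements).


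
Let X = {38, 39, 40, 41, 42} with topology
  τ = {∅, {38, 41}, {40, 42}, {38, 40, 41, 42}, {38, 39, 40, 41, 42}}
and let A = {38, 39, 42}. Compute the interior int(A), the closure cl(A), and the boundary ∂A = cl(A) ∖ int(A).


int(A) = ∅, cl(A) = {38, 39, 40, 41, 42}, ∂A = {38, 39, 40, 41, 42}.

Closed sets in (X, τ) are complements of opens:
  closed(X, τ) = {∅, {39}, {38, 39, 41}, {39, 40, 42}, {38, 39, 40, 41, 42}}.
int(A) = ⋃ {U ∈ τ : U ⊆ A}. Opens contained in A: ∅.
Taking the union of these: int(A) = ∅.
cl(A) = ⋂ {C closed : A ⊆ C}. Closed sets containing A: {38, 39, 40, 41, 42}.
Intersecting these: cl(A) = {38, 39, 40, 41, 42}.
∂A = cl(A) ∖ int(A) = {38, 39, 40, 41, 42} ∖ ∅ = {38, 39, 40, 41, 42}.
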